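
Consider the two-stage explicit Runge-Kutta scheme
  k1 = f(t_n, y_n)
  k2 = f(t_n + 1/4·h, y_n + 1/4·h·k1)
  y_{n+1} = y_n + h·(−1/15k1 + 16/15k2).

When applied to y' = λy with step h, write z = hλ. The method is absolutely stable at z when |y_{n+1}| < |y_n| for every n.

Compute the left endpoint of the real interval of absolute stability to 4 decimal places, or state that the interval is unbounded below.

left endpoint -3.7500.

With y'=λy (z=hλ):
  k1=λy_n ⇒ h·k1=z·y_n;  k2=λ(1+1/4z)y_n ⇒ h·k2=z(1+1/4z)y_n
  y_{n+1}/y_n = 1 − 1/15z + 16/15z(1+1/4z) = 1 + z + 4/15z²
  ⇒ R(z) = 1 + z + 4/15z².

Find x<0 with |R(x)|<1.
x=-0.79: |R|=0.3764
R=1: x+4/15x²=0 ⇒ x=−15/4=-3.7500; min R=1−1/(4·4/15)=0.0625>−1
Confirm numerically:
  x=-3.685: |R|=0.93613 <1
  x=-3.038: |R|=0.42319 <1
  x=-2.032: |R|=0.06907 <1
  x=-1.566: |R|=0.08796 <1
  x=-4.231: |R|=1.54270 >1
  x=-3.932: |R|=1.19083 >1
So |R|<1 on (-3.7500, 0).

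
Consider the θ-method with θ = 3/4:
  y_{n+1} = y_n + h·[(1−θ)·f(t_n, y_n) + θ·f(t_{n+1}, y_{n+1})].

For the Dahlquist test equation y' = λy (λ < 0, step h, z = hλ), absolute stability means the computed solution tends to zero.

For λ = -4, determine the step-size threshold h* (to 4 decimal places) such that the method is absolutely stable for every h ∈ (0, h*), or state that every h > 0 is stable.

Test eqn y'=λy, z=hλ:
  y_{n+1} = y_n + z·[1/4·y_n + 3/4·y_{n+1}] ⇒ (1 − 3/4z)y_{n+1} = (1 + 1/4z)y_n
  ⇒ R(z) = (1 + 1/4z)/(1 − 3/4z).

Boundary: |R(x)|=1, x<0.
x=-1.08: |R|=0.4033
x=-2: |R|=0.2000
x=-10: |R|=0.1765
x=-100: |R|=0.3158
θ=3/4≥1/2 ⇒ |1+1/4x|<|1−3/4x| ∀x<0 ⇒ unbounded interval.

interval (−∞, 0). Any h>0 works for λ=-4.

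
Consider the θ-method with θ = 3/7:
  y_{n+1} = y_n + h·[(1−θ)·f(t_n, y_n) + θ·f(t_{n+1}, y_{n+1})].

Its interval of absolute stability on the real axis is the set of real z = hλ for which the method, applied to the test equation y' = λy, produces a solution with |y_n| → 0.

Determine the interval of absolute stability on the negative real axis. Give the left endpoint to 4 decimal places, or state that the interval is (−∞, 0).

z∈(-14.0000,0).

On y'=λy, z=hλ:
  y_{n+1} = y_n + z·[4/7·y_n + 3/7·y_{n+1}] ⇒ (1 − 3/7z)y_{n+1} = (1 + 4/7z)y_n
  so R(z) = (1 + 4/7z)/(1 − 3/7z).

Boundary: |R(x)|=1, x<0.
x=-1.48: |R|=0.0944
R=−1: 1+4/7x = −1+3/7x ⇒ -1/7x=2 ⇒ x=2/(-1/7)=-14.0000
Confirm numerically:
  x=-9.394: |R|=0.86908 <1
  x=-9.021: |R|=0.85383 <1
  x=-5.885: |R|=0.67086 <1
  x=-14.580: |R|=1.01143 >1
  x=-14.325: |R|=1.00650 >1
  x=-14.225: |R|=1.00453 >1
Stable set (-14.0000, 0).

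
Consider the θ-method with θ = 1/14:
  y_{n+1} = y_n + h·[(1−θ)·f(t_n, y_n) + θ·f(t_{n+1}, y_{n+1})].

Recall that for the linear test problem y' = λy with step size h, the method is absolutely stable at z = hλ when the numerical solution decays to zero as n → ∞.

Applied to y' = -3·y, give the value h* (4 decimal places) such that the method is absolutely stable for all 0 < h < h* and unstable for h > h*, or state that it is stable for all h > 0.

(-2.3333,0); λ=-3 ⇒ h* = (7/3)/3 = 0.7778.

Set f=λy, z=hλ:
  y_{n+1} = y_n + z·[13/14·y_n + 1/14·y_{n+1}] ⇒ (1 − 1/14z)y_{n+1} = (1 + 13/14z)y_n
  R(z) = (1 + 13/14z)/(1 − 1/14z).

Find x<0 with |R(x)|<1.
x=-0.69: |R|=0.3424
R=−1: 1+13/14x = −1+1/14x ⇒ -6/7x=2 ⇒ x=2/(-6/7)=-2.3333
Confirm numerically:
  x=-2.221: |R|=0.91690 <1
  x=-1.806: |R|=0.59965 <1
  x=-1.267: |R|=0.16185 <1
  x=-0.978: |R|=0.08586 <1
  x=-2.729: |R|=1.28382 >1
  x=-2.715: |R|=1.27401 >1
Interval (-2.3333, 0).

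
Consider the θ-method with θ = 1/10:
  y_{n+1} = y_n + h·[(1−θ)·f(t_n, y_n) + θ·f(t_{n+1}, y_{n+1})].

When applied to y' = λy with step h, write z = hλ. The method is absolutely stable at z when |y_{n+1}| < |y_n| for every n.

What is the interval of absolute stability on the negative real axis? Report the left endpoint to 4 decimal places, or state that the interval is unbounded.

Test eqn y'=λy, z=hλ:
  y_{n+1} = y_n + z·[9/10·y_n + 1/10·y_{n+1}] ⇒ (1 − 1/10z)y_{n+1} = (1 + 9/10z)y_n
  R(z) = (1 + 9/10z)/(1 − 1/10z).

Need |R(x)|<1, x<0.
x=-1.46: |R|=0.2740
R=−1: 1+9/10x = −1+1/10x ⇒ -4/5x=2 ⇒ x=2/(-4/5)=-2.5000
Confirm numerically:
  x=-2.420: |R|=0.94847 <1
  x=-1.180: |R|=0.05546 <1
  x=-1.043: |R|=0.05551 <1
  x=-2.979: |R|=1.29525 >1
  x=-2.781: |R|=1.17589 >1
Interval (-2.5000, 0).

z∈(-2.5000,0).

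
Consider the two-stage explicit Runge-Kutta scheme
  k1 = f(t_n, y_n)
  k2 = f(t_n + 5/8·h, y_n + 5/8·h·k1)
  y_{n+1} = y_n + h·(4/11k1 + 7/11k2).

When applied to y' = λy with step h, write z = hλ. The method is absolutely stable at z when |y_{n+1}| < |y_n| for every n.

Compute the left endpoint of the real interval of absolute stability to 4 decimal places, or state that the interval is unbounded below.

Test eqn y'=λy, z=hλ:
  k1=λy_n ⇒ h·k1=z·y_n;  k2=λ(1+5/8z)y_n ⇒ h·k2=z(1+5/8z)y_n
  y_{n+1}/y_n = 1 + 4/11z + 7/11z(1+5/8z) = 1 + z + 35/88z²
  ⇒ R(z) = 1 + z + 35/88z².

Need |R(x)|<1, x<0.
x=-1.18: |R|=0.3738
R=1: x+35/88x²=0 ⇒ x=−88/35=-2.5143; min R=1−1/(4·35/88)=0.3714>−1
Confirm numerically:
  x=-1.989: |R|=0.58446 <1
  x=-1.945: |R|=0.55961 <1
  x=-1.810: |R|=0.49299 <1
  x=-1.478: |R|=0.39083 <1
  x=-3.083: |R|=1.69735 >1
  x=-2.734: |R|=1.23891 >1
Interval (-2.5143, 0).

z* = -2.5143.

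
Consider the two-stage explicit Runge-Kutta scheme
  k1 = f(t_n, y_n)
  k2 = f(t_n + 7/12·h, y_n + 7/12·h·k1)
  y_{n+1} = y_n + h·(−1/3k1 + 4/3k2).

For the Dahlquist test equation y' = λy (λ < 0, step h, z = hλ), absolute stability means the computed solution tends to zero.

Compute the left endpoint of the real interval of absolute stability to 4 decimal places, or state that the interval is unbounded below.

Set f=λy, z=hλ:
  k1=λy_n ⇒ h·k1=z·y_n;  k2=λ(1+7/12z)y_n ⇒ h·k2=z(1+7/12z)y_n
  y_{n+1}/y_n = 1 − 1/3z + 4/3z(1+7/12z) = 1 + z + 7/9z²
  R(z) = 1 + z + 7/9z².

Solve |R(x)|<1 on ℝ⁻.
x=-0.92: |R|=0.7383
R=1: x+7/9x²=0 ⇒ x=−9/7=-1.2857; min R=1−1/(4·7/9)=0.6786>−1
Confirm numerically:
  x=-1.246: |R|=0.96151 <1
  x=-0.917: |R|=0.73702 <1
  x=-0.747: |R|=0.68701 <1
  x=-0.640: |R|=0.67858 <1
  x=-1.585: |R|=1.36895 >1
  x=-1.370: |R|=1.08981 >1
Interval (-1.2857, 0).

left endpoint -1.2857.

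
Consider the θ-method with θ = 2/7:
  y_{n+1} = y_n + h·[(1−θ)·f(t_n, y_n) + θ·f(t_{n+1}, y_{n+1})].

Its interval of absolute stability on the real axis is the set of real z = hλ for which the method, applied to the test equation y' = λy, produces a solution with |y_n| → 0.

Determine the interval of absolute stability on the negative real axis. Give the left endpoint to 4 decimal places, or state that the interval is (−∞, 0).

Set f=λy, z=hλ:
  y_{n+1} = y_n + z·[5/7·y_n + 2/7·y_{n+1}] ⇒ (1 − 2/7z)y_{n+1} = (1 + 5/7z)y_n
  so R(z) = (1 + 5/7z)/(1 − 2/7z).

Need |R(x)|<1, x<0.
x=-0.36: |R|=0.6736
R=−1: 1+5/7x = −1+2/7x ⇒ -3/7x=2 ⇒ x=2/(-3/7)=-4.6667
Confirm numerically:
  x=-3.299: |R|=0.69826 <1
  x=-2.408: |R|=0.42654 <1
  x=-2.299: |R|=0.38757 <1
  x=-2.166: |R|=0.33798 <1
  x=-5.104: |R|=1.07624 >1
  x=-4.932: |R|=1.04720 >1
  x=-4.926: |R|=1.04617 >1
So |R|<1 on (-4.6667, 0).

(-4.6667, 0).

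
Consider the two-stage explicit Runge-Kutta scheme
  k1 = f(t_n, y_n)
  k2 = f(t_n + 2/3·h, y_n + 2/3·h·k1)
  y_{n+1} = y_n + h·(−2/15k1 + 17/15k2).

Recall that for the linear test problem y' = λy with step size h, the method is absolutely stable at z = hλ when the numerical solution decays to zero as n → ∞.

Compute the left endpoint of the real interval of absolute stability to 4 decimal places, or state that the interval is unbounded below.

On y'=λy, z=hλ:
  k1=λy_n ⇒ h·k1=z·y_n;  k2=λ(1+2/3z)y_n ⇒ h·k2=z(1+2/3z)y_n
  y_{n+1}/y_n = 1 − 2/15z + 17/15z(1+2/3z) = 1 + z + 34/45z²
  R(z) = 1 + z + 34/45z².

Boundary: |R(x)|=1, x<0.
x=-1.28: |R|=0.9579
R=1: x+34/45x²=0 ⇒ x=−45/34=-1.3235; min R=1−1/(4·34/45)=0.6691>−1
Confirm numerically:
  x=-1.212: |R|=0.89787 <1
  x=-1.174: |R|=0.86736 <1
  x=-0.991: |R|=0.75102 <1
  x=-1.848: |R|=1.73230 >1
  x=-1.555: |R|=1.27195 >1
Stable set (-1.3235, 0).

left endpoint -1.3235.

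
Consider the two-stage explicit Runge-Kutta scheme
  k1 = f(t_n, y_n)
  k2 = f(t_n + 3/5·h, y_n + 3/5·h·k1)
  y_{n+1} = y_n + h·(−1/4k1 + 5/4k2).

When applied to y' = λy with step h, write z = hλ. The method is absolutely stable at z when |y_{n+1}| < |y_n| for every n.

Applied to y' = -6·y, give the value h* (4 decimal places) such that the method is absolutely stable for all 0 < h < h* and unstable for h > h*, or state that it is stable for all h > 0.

(-1.3333,0); λ=-6 ⇒ h* = (4/3)/6 = 0.2222.

On y'=λy, z=hλ:
  k1=λy_n ⇒ h·k1=z·y_n;  k2=λ(1+3/5z)y_n ⇒ h·k2=z(1+3/5z)y_n
  y_{n+1}/y_n = 1 − 1/4z + 5/4z(1+3/5z) = 1 + z + 3/4z²
  Hence R(z) = 1 + z + 3/4z².

Find x<0 with |R(x)|<1.
x=-1.41: |R|=1.0811
R=1: x+3/4x²=0 ⇒ x=−4/3=-1.3333; min R=1−1/(4·3/4)=0.6667>−1
Confirm numerically:
  x=-1.045: |R|=0.77402 <1
  x=-0.873: |R|=0.69860 <1
  x=-0.642: |R|=0.66712 <1
  x=-0.587: |R|=0.67143 <1
  x=-1.643: |R|=1.38159 >1
  x=-1.611: |R|=1.33549 >1
  x=-1.469: |R|=1.14947 >1
So |R|<1 on (-1.3333, 0).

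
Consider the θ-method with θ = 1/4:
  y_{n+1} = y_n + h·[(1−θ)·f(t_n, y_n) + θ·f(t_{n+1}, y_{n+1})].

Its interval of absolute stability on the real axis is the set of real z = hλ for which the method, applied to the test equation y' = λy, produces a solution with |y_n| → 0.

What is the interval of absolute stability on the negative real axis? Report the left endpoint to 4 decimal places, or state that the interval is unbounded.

Set f=λy, z=hλ:
  y_{n+1} = y_n + z·[3/4·y_n + 1/4·y_{n+1}] ⇒ (1 − 1/4z)y_{n+1} = (1 + 3/4z)y_n
  Hence R(z) = (1 + 3/4z)/(1 − 1/4z).

Find x<0 with |R(x)|<1.
x=-0.54: |R|=0.5242
R=−1: 1+3/4x = −1+1/4x ⇒ -1/2x=2 ⇒ x=2/(-1/2)=-4.0000
Confirm numerically:
  x=-3.824: |R|=0.95501 <1
  x=-3.385: |R|=0.83345 <1
  x=-2.640: |R|=0.59036 <1
  x=-1.827: |R|=0.25416 <1
  x=-4.516: |R|=1.12118 >1
  x=-4.227: |R|=1.05518 >1
  x=-4.175: |R|=1.04281 >1
So |R|<1 on (-4.0000, 0).

(-4.0000, 0).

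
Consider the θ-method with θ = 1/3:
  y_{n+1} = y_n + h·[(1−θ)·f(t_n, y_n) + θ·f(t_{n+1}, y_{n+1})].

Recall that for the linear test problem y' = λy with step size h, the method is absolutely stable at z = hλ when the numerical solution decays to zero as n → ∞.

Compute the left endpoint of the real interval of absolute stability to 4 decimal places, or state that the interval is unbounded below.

z* = -6.0000.

Set f=λy, z=hλ:
  y_{n+1} = y_n + z·[2/3·y_n + 1/3·y_{n+1}] ⇒ (1 − 1/3z)y_{n+1} = (1 + 2/3z)y_n
  Hence R(z) = (1 + 2/3z)/(1 − 1/3z).

Boundary: |R(x)|=1, x<0.
x=-0.68: |R|=0.4457
R=−1: 1+2/3x = −1+1/3x ⇒ -1/3x=2 ⇒ x=2/(-1/3)=-6.0000
Confirm numerically:
  x=-4.995: |R|=0.87430 <1
  x=-4.967: |R|=0.87034 <1
  x=-4.495: |R|=0.79920 <1
  x=-3.647: |R|=0.64601 <1
  x=-6.328: |R|=1.03516 >1
  x=-6.221: |R|=1.02397 >1
  x=-6.080: |R|=1.00881 >1
So |R|<1 on (-6.0000, 0).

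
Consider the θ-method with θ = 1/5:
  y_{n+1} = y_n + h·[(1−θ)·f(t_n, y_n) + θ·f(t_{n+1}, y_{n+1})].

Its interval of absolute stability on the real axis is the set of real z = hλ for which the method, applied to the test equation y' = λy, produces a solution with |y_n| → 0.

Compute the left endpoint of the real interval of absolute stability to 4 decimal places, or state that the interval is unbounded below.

z* = -3.3333.

On y'=λy, z=hλ:
  y_{n+1} = y_n + z·[4/5·y_n + 1/5·y_{n+1}] ⇒ (1 − 1/5z)y_{n+1} = (1 + 4/5z)y_n
  R(z) = (1 + 4/5z)/(1 − 1/5z).

Find x<0 with |R(x)|<1.
x=-0.76: |R|=0.3403
R=−1: 1+4/5x = −1+1/5x ⇒ -3/5x=2 ⇒ x=2/(-3/5)=-3.3333
Confirm numerically:
  x=-3.174: |R|=0.94152 <1
  x=-2.966: |R|=0.86166 <1
  x=-2.175: |R|=0.51568 <1
  x=-1.477: |R|=0.14019 <1
  x=-3.857: |R|=1.17737 >1
  x=-3.460: |R|=1.04492 >1
Stable set (-3.3333, 0).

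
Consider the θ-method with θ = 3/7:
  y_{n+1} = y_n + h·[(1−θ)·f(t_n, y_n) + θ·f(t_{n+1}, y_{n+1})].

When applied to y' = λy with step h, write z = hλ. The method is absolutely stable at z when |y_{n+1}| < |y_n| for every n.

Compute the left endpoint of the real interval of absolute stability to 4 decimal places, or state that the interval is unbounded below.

Set f=λy, z=hλ:
  y_{n+1} = y_n + z·[4/7·y_n + 3/7·y_{n+1}] ⇒ (1 − 3/7z)y_{n+1} = (1 + 4/7z)y_n
  R(z) = (1 + 4/7z)/(1 − 3/7z).

Boundary: |R(x)|=1, x<0.
x=-1.21: |R|=0.2032
R=−1: 1+4/7x = −1+3/7x ⇒ -1/7x=2 ⇒ x=2/(-1/7)=-14.0000
Confirm numerically:
  x=-12.121: |R|=0.95667 <1
  x=-11.076: |R|=0.92731 <1
  x=-10.319: |R|=0.90302 <1
  x=-5.772: |R|=0.66162 <1
  x=-14.386: |R|=1.00770 >1
  x=-14.306: |R|=1.00613 >1
  x=-14.121: |R|=1.00245 >1
Interval (-14.0000, 0).

z* = -14.0000.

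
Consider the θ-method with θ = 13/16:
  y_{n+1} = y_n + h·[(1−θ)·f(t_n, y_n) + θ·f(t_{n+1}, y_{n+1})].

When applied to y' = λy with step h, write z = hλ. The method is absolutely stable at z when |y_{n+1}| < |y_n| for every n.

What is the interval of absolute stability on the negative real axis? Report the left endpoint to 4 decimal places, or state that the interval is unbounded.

On y'=λy, z=hλ:
  y_{n+1} = y_n + z·[3/16·y_n + 13/16·y_{n+1}] ⇒ (1 − 13/16z)y_{n+1} = (1 + 3/16z)y_n
  ⇒ R(z) = (1 + 3/16z)/(1 − 13/16z).

Solve |R(x)|<1 on ℝ⁻.
x=-0.45: |R|=0.6705
x=-2: |R|=0.2381
x=-10: |R|=0.0959
x=-100: |R|=0.2158
θ=13/16≥1/2 ⇒ |1+3/16x|<|1−13/16x| ∀x<0 ⇒ unbounded interval.

unbounded; (−∞, 0).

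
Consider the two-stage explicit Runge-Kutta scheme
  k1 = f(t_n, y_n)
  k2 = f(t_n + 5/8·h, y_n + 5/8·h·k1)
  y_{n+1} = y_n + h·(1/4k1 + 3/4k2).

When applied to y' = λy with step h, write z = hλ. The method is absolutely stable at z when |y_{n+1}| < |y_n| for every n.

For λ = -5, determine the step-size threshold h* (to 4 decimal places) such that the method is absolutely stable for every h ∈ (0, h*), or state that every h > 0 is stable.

(-2.1333,0); λ=-5 ⇒ h* = (32/15)/5 = 0.4267.

With y'=λy (z=hλ):
  k1=λy_n ⇒ h·k1=z·y_n;  k2=λ(1+5/8z)y_n ⇒ h·k2=z(1+5/8z)y_n
  y_{n+1}/y_n = 1 + 1/4z + 3/4z(1+5/8z) = 1 + z + 15/32z²
  R(z) = 1 + z + 15/32z².

Boundary: |R(x)|=1, x<0.
x=-1.12: |R|=0.4680
R=1: x+15/32x²=0 ⇒ x=−32/15=-2.1333; min R=1−1/(4·15/32)=0.4667>−1
Confirm numerically:
  x=-1.643: |R|=0.62237 <1
  x=-1.043: |R|=0.46693 <1
  x=-1.006: |R|=0.46839 <1
  x=-2.430: |R|=1.33792 >1
  x=-2.293: |R|=1.17162 >1
Interval (-2.1333, 0).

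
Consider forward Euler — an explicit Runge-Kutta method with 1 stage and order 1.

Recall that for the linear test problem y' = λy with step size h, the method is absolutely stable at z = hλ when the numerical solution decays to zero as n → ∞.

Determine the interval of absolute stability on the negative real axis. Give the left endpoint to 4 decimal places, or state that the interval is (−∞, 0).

Test eqn y'=λy, z=hλ:
  order 1, 1-stage ⇒ R(z)=1+z
  (e.g. R(-1.31)=-0.31000, |R|=0.31000)

Find x<0 with |R(x)|<1.
x=-1.31: |R|=0.3100
|R(-2.04)|=1.0400 |R(-1.4)|=0.4000 |R(-0.65)|=0.3500
Bisect:
  x_lo=-2.7673 |R|=1.7673  x_hi=-0.0773 |R|=0.9227
  mid=-1.42234 |R|=0.42234 →hi
  mid=-2.09484 |R|=1.09484 →lo
  mid=-1.75859 |R|=0.75859 →hi
  mid=-1.92672 |R|=0.92672 →hi
  mid=-2.01078 |R|=1.01078 →lo
  mid=-1.96875 |R|=0.96875 →hi
  mid=-1.98976 |R|=0.98976 →hi
  mid=-2.00027 |R|=1.00027 →lo
  mid=-1.99502 |R|=0.99502 →hi
  ...
  [-2.00011,-1.99994] ⇒ x*=-2.0000
So |R|<1 on (-2.0000, 0).

z∈(-2.0000,0).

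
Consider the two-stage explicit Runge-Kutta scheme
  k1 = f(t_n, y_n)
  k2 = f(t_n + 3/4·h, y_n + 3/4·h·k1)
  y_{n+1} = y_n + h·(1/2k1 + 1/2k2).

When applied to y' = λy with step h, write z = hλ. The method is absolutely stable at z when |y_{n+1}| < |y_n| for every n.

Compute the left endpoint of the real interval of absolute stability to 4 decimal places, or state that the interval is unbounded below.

left endpoint -2.6667.

Set f=λy, z=hλ:
  k1=λy_n ⇒ h·k1=z·y_n;  k2=λ(1+3/4z)y_n ⇒ h·k2=z(1+3/4z)y_n
  y_{n+1}/y_n = 1 + 1/2z + 1/2z(1+3/4z) = 1 + z + 3/8z²
  so R(z) = 1 + z + 3/8z².

Find x<0 with |R(x)|<1.
x=-1.04: |R|=0.3656
R=1: x+3/8x²=0 ⇒ x=−8/3=-2.6667; min R=1−1/(4·3/8)=0.3333>−1
Confirm numerically:
  x=-2.327: |R|=0.70360 <1
  x=-1.880: |R|=0.44540 <1
  x=-1.693: |R|=0.38184 <1
  x=-1.531: |R|=0.34799 <1
  x=-3.156: |R|=1.57913 >1
  x=-2.865: |R|=1.21308 >1
Interval (-2.6667, 0).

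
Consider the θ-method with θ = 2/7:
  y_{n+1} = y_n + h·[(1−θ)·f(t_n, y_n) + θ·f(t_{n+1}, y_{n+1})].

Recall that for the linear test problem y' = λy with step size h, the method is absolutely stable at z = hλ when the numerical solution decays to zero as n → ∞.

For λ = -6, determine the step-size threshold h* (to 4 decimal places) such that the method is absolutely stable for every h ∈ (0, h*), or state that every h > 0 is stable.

Set f=λy, z=hλ:
  y_{n+1} = y_n + z·[5/7·y_n + 2/7·y_{n+1}] ⇒ (1 − 2/7z)y_{n+1} = (1 + 5/7z)y_n
  ⇒ R(z) = (1 + 5/7z)/(1 − 2/7z).

Boundary: |R(x)|=1, x<0.
x=-1.23: |R|=0.0899
R=−1: 1+5/7x = −1+2/7x ⇒ -3/7x=2 ⇒ x=2/(-3/7)=-4.6667
Confirm numerically:
  x=-4.024: |R|=0.87188 <1
  x=-3.154: |R|=0.65900 <1
  x=-1.897: |R|=0.23022 <1
  x=-5.086: |R|=1.07326 >1
  x=-4.909: |R|=1.04323 >1
Stable set (-4.6667, 0).

(-4.6667,0); λ=-6 ⇒ h* = (14/3)/6 = 0.7778.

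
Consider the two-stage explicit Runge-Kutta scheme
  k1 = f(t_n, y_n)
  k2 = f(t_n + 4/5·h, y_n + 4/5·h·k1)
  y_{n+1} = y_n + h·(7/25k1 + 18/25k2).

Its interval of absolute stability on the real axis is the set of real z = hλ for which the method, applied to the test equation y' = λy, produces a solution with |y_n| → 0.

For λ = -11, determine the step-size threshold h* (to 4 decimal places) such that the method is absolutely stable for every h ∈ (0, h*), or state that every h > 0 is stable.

Set f=λy, z=hλ:
  k1=λy_n ⇒ h·k1=z·y_n;  k2=λ(1+4/5z)y_n ⇒ h·k2=z(1+4/5z)y_n
  y_{n+1}/y_n = 1 + 7/25z + 18/25z(1+4/5z) = 1 + z + 72/125z²
  ⇒ R(z) = 1 + z + 72/125z².

Solve |R(x)|<1 on ℝ⁻.
x=-1.34: |R|=0.6943
R=1: x+72/125x²=0 ⇒ x=−125/72=-1.7361; min R=1−1/(4·72/125)=0.5660>−1
Confirm numerically:
  x=-1.519: |R|=0.81004 <1
  x=-1.335: |R|=0.69156 <1
  x=-0.852: |R|=0.56612 <1
  x=-1.990: |R|=1.29102 >1
  x=-1.944: |R|=1.23278 >1
Interval (-1.7361, 0).

(-1.7361,0); λ=-11 ⇒ h* = (125/72)/11 = 0.1578.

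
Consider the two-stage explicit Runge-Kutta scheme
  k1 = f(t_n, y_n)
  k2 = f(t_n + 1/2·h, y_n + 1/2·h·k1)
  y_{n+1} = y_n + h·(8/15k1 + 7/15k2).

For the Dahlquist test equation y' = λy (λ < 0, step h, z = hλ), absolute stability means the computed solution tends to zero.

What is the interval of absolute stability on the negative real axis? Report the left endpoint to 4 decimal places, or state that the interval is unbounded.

With y'=λy (z=hλ):
  k1=λy_n ⇒ h·k1=z·y_n;  k2=λ(1+1/2z)y_n ⇒ h·k2=z(1+1/2z)y_n
  y_{n+1}/y_n = 1 + 8/15z + 7/15z(1+1/2z) = 1 + z + 7/30z²
  R(z) = 1 + z + 7/30z².

Find x<0 with |R(x)|<1.
x=-0.37: |R|=0.6619
R=1: x+7/30x²=0 ⇒ x=−30/7=-4.2857; min R=1−1/(4·7/30)=-0.0714>−1
Confirm numerically:
  x=-3.886: |R|=0.63757 <1
  x=-1.983: |R|=0.06547 <1
  x=-1.969: |R|=0.06438 <1
  x=-4.821: |R|=1.60214 >1
  x=-4.703: |R|=1.45792 >1
  x=-4.358: |R|=1.07350 >1
Interval (-4.2857, 0).

(-4.2857, 0).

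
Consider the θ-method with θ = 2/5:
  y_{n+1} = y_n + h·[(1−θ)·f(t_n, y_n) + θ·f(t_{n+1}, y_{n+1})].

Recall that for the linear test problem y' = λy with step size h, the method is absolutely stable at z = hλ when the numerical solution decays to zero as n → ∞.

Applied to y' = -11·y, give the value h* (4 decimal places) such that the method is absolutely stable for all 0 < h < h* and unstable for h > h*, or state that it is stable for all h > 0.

(-10.0000,0); λ=-11 ⇒ h* = (10)/11 = 0.9091.

Test eqn y'=λy, z=hλ:
  y_{n+1} = y_n + z·[3/5·y_n + 2/5·y_{n+1}] ⇒ (1 − 2/5z)y_{n+1} = (1 + 3/5z)y_n
  R(z) = (1 + 3/5z)/(1 − 2/5z).

Solve |R(x)|<1 on ℝ⁻.
x=-1.64: |R|=0.0097
R=−1: 1+3/5x = −1+2/5x ⇒ -1/5x=2 ⇒ x=2/(-1/5)=-10.0000
Confirm numerically:
  x=-8.395: |R|=0.92634 <1
  x=-8.107: |R|=0.91077 <1
  x=-7.753: |R|=0.89042 <1
  x=-4.618: |R|=0.62194 <1
  x=-10.180: |R|=1.00710 >1
  x=-10.101: |R|=1.00401 >1
So |R|<1 on (-10.0000, 0).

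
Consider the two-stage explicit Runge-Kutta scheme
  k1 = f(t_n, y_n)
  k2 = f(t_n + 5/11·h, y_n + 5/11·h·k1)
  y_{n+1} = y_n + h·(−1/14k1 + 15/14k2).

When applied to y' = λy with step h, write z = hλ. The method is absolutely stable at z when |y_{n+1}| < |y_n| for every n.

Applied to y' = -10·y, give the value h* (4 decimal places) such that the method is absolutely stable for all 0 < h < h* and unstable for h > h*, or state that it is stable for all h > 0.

With y'=λy (z=hλ):
  k1=λy_n ⇒ h·k1=z·y_n;  k2=λ(1+5/11z)y_n ⇒ h·k2=z(1+5/11z)y_n
  y_{n+1}/y_n = 1 − 1/14z + 15/14z(1+5/11z) = 1 + z + 75/154z²
  ⇒ R(z) = 1 + z + 75/154z².

Need |R(x)|<1, x<0.
x=-0.5: |R|=0.6218
R=1: x+75/154x²=0 ⇒ x=−154/75=-2.0533; min R=1−1/(4·75/154)=0.4867>−1
Confirm numerically:
  x=-1.757: |R|=0.74643 <1
  x=-1.740: |R|=0.73448 <1
  x=-1.738: |R|=0.73309 <1
  x=-1.330: |R|=0.53148 <1
  x=-2.517: |R|=1.56837 >1
  x=-2.492: |R|=1.53238 >1
  x=-2.157: |R|=1.10890 >1
So |R|<1 on (-2.0533, 0).

(-2.0533,0); λ=-10 ⇒ h* = (154/75)/10 = 0.2053.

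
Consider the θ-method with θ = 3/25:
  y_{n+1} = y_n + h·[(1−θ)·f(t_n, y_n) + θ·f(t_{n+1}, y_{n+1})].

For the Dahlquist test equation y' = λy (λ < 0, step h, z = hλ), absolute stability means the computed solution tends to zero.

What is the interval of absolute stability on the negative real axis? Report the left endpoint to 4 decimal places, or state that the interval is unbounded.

z∈(-2.6316,0).

Test eqn y'=λy, z=hλ:
  y_{n+1} = y_n + z·[22/25·y_n + 3/25·y_{n+1}] ⇒ (1 − 3/25z)y_{n+1} = (1 + 22/25z)y_n
  R(z) = (1 + 22/25z)/(1 − 3/25z).

Find x<0 with |R(x)|<1.
x=-0.82: |R|=0.2535
R=−1: 1+22/25x = −1+3/25x ⇒ -19/25x=2 ⇒ x=2/(-19/25)=-2.6316
Confirm numerically:
  x=-2.507: |R|=0.92722 <1
  x=-1.697: |R|=0.40989 <1
  x=-1.466: |R|=0.24668 <1
  x=-3.206: |R|=1.31527 >1
  x=-2.927: |R|=1.16616 >1
  x=-2.725: |R|=1.05350 >1
Stable set (-2.6316, 0).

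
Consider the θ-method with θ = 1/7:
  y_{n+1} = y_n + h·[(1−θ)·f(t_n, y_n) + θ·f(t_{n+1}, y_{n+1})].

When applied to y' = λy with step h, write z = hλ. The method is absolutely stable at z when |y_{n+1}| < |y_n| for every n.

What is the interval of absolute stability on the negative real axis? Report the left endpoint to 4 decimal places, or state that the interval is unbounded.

Set f=λy, z=hλ:
  y_{n+1} = y_n + z·[6/7·y_n + 1/7·y_{n+1}] ⇒ (1 − 1/7z)y_{n+1} = (1 + 6/7z)y_n
  ⇒ R(z) = (1 + 6/7z)/(1 − 1/7z).

Solve |R(x)|<1 on ℝ⁻.
x=-1.57: |R|=0.2824
R=−1: 1+6/7x = −1+1/7x ⇒ -5/7x=2 ⇒ x=2/(-5/7)=-2.8000
Confirm numerically:
  x=-2.007: |R|=0.55979 <1
  x=-1.805: |R|=0.43498 <1
  x=-1.587: |R|=0.29370 <1
  x=-1.324: |R|=0.11341 <1
  x=-3.326: |R|=1.25470 >1
  x=-3.227: |R|=1.20876 >1
So |R|<1 on (-2.8000, 0).

z∈(-2.8000,0).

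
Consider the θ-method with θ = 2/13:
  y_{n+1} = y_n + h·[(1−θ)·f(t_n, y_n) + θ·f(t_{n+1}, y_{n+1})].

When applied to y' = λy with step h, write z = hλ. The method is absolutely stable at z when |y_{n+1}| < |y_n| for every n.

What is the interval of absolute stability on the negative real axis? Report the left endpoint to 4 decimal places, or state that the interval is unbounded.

Test eqn y'=λy, z=hλ:
  y_{n+1} = y_n + z·[11/13·y_n + 2/13·y_{n+1}] ⇒ (1 − 2/13z)y_{n+1} = (1 + 11/13z)y_n
  R(z) = (1 + 11/13z)/(1 − 2/13z).

Find x<0 with |R(x)|<1.
x=-1.8: |R|=0.4096
R=−1: 1+11/13x = −1+2/13x ⇒ -9/13x=2 ⇒ x=2/(-9/13)=-2.8889
Confirm numerically:
  x=-2.268: |R|=0.68134 <1
  x=-2.261: |R|=0.67749 <1
  x=-2.112: |R|=0.59405 <1
  x=-3.426: |R|=1.24350 >1
  x=-3.030: |R|=1.06663 >1
Stable set (-2.8889, 0).

z∈(-2.8889,0).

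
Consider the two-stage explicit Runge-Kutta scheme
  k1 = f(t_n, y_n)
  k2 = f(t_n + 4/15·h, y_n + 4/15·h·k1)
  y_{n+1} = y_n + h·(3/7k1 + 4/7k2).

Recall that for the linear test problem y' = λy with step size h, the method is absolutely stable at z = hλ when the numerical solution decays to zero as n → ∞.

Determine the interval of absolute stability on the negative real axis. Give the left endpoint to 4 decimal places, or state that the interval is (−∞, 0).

Test eqn y'=λy, z=hλ:
  k1=λy_n ⇒ h·k1=z·y_n;  k2=λ(1+4/15z)y_n ⇒ h·k2=z(1+4/15z)y_n
  y_{n+1}/y_n = 1 + 3/7z + 4/7z(1+4/15z) = 1 + z + 16/105z²
  so R(z) = 1 + z + 16/105z².

Find x<0 with |R(x)|<1.
x=-1.67: |R|=0.2450
R=1: x+16/105x²=0 ⇒ x=−105/16=-6.5625; min R=1−1/(4·16/105)=-0.6406>−1
Confirm numerically:
  x=-5.022: |R|=0.17888 <1
  x=-4.373: |R|=0.45900 <1
  x=-2.721: |R|=0.59280 <1
  x=-7.146: |R|=1.63538 >1
  x=-6.799: |R|=1.24502 >1
  x=-6.673: |R|=1.11236 >1
Interval (-6.5625, 0).

(-6.5625, 0).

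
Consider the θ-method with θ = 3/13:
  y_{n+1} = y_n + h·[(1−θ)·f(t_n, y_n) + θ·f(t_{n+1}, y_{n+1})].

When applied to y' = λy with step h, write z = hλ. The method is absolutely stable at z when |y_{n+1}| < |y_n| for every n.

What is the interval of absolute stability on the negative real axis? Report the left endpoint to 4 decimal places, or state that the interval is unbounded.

z∈(-3.7143,0).

Test eqn y'=λy, z=hλ:
  y_{n+1} = y_n + z·[10/13·y_n + 3/13·y_{n+1}] ⇒ (1 − 3/13z)y_{n+1} = (1 + 10/13z)y_n
  ⇒ R(z) = (1 + 10/13z)/(1 − 3/13z).

Find x<0 with |R(x)|<1.
x=-0.34: |R|=0.6847
R=−1: 1+10/13x = −1+3/13x ⇒ -7/13x=2 ⇒ x=2/(-7/13)=-3.7143
Confirm numerically:
  x=-2.928: |R|=0.74734 <1
  x=-2.082: |R|=0.40632 <1
  x=-1.969: |R|=0.35384 <1
  x=-4.210: |R|=1.13539 >1
  x=-4.208: |R|=1.13487 >1
  x=-4.021: |R|=1.08566 >1
Interval (-3.7143, 0).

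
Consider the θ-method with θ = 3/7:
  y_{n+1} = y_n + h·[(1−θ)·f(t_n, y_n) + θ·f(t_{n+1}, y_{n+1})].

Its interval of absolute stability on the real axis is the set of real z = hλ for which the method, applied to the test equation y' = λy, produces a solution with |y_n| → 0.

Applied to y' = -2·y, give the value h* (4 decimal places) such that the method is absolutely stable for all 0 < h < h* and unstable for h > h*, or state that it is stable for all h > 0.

Set f=λy, z=hλ:
  y_{n+1} = y_n + z·[4/7·y_n + 3/7·y_{n+1}] ⇒ (1 − 3/7z)y_{n+1} = (1 + 4/7z)y_n
  Hence R(z) = (1 + 4/7z)/(1 − 3/7z).

Find x<0 with |R(x)|<1.
x=-1.07: |R|=0.2664
R=−1: 1+4/7x = −1+3/7x ⇒ -1/7x=2 ⇒ x=2/(-1/7)=-14.0000
Confirm numerically:
  x=-9.098: |R|=0.85706 <1
  x=-8.076: |R|=0.81030 <1
  x=-7.863: |R|=0.79937 <1
  x=-7.304: |R|=0.76840 <1
  x=-14.358: |R|=1.00715 >1
  x=-14.152: |R|=1.00307 >1
So |R|<1 on (-14.0000, 0).

(-14.0000,0); λ=-2 ⇒ h* = (14)/2 = 7.0000.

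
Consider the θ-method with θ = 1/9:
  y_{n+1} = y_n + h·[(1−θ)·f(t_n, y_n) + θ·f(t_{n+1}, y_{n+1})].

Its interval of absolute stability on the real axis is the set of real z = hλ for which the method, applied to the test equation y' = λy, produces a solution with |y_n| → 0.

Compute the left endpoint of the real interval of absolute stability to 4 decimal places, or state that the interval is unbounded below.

Test eqn y'=λy, z=hλ:
  y_{n+1} = y_n + z·[8/9·y_n + 1/9·y_{n+1}] ⇒ (1 − 1/9z)y_{n+1} = (1 + 8/9z)y_n
  ⇒ R(z) = (1 + 8/9z)/(1 − 1/9z).

Find x<0 with |R(x)|<1.
x=-1.27: |R|=0.1130
R=−1: 1+8/9x = −1+1/9x ⇒ -7/9x=2 ⇒ x=2/(-7/9)=-2.5714
Confirm numerically:
  x=-2.500: |R|=0.95652 <1
  x=-1.801: |R|=0.50069 <1
  x=-1.249: |R|=0.09679 <1
  x=-3.074: |R|=1.29137 >1
  x=-2.743: |R|=1.10227 >1
  x=-2.599: |R|=1.01664 >1
Stable set (-2.5714, 0).

z* = -2.5714.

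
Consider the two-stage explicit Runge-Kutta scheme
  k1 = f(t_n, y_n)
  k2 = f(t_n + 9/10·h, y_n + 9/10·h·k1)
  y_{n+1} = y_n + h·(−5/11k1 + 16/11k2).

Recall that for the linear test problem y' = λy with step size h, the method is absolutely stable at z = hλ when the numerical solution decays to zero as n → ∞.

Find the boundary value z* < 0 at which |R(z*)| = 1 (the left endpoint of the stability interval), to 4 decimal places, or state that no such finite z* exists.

left endpoint -0.7639.

On y'=λy, z=hλ:
  k1=λy_n ⇒ h·k1=z·y_n;  k2=λ(1+9/10z)y_n ⇒ h·k2=z(1+9/10z)y_n
  y_{n+1}/y_n = 1 − 5/11z + 16/11z(1+9/10z) = 1 + z + 72/55z²
  Hence R(z) = 1 + z + 72/55z².

Need |R(x)|<1, x<0.
x=-1.52: |R|=2.5045
R=1: x+72/55x²=0 ⇒ x=−55/72=-0.7639; min R=1−1/(4·72/55)=0.8090>−1
Confirm numerically:
  x=-0.693: |R|=0.93569 <1
  x=-0.551: |R|=0.84644 <1
  x=-0.540: |R|=0.84173 <1
  x=-1.264: |R|=1.82753 >1
  x=-0.792: |R|=1.02915 >1
Interval (-0.7639, 0).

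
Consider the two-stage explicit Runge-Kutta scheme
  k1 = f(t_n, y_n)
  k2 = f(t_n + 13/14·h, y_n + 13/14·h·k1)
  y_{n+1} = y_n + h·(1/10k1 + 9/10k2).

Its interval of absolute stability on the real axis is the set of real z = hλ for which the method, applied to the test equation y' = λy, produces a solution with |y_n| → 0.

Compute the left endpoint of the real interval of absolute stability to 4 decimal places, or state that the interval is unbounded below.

On y'=λy, z=hλ:
  k1=λy_n ⇒ h·k1=z·y_n;  k2=λ(1+13/14z)y_n ⇒ h·k2=z(1+13/14z)y_n
  y_{n+1}/y_n = 1 + 1/10z + 9/10z(1+13/14z) = 1 + z + 117/140z²
  ⇒ R(z) = 1 + z + 117/140z².

Find x<0 with |R(x)|<1.
x=-1.15: |R|=0.9552
R=1: x+117/140x²=0 ⇒ x=−140/117=-1.1966; min R=1−1/(4·117/140)=0.7009>−1
Confirm numerically:
  x=-1.109: |R|=0.91883 <1
  x=-0.802: |R|=0.73553 <1
  x=-0.696: |R|=0.70883 <1
  x=-1.757: |R|=1.82289 >1
  x=-1.231: |R|=1.03541 >1
Interval (-1.1966, 0).

left endpoint -1.1966.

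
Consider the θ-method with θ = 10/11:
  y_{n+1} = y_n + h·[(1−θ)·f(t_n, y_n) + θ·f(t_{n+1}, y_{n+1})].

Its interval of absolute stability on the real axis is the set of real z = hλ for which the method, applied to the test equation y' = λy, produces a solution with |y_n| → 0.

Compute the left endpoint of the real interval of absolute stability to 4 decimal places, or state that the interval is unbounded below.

interval (−∞, 0).

Test eqn y'=λy, z=hλ:
  y_{n+1} = y_n + z·[1/11·y_n + 10/11·y_{n+1}] ⇒ (1 − 10/11z)y_{n+1} = (1 + 1/11z)y_n
  so R(z) = (1 + 1/11z)/(1 − 10/11z).

Solve |R(x)|<1 on ℝ⁻.
x=-0.69: |R|=0.5760
x=-2: |R|=0.2903
x=-10: |R|=0.0090
x=-100: |R|=0.0880
θ=10/11≥1/2 ⇒ |1+1/11x|<|1−10/11x| ∀x<0 ⇒ interval (−∞,0).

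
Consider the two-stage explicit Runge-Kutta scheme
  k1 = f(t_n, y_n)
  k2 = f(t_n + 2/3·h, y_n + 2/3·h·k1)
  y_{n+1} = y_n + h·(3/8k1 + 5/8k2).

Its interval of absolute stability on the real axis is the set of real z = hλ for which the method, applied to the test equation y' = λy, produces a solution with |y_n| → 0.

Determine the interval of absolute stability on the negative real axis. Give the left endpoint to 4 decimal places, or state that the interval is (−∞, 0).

(-2.4000, 0).

Set f=λy, z=hλ:
  k1=λy_n ⇒ h·k1=z·y_n;  k2=λ(1+2/3z)y_n ⇒ h·k2=z(1+2/3z)y_n
  y_{n+1}/y_n = 1 + 3/8z + 5/8z(1+2/3z) = 1 + z + 5/12z²
  R(z) = 1 + z + 5/12z².

Find x<0 with |R(x)|<1.
x=-0.8: |R|=0.4667
R=1: x+5/12x²=0 ⇒ x=−12/5=-2.4000; min R=1−1/(4·5/12)=0.4000>−1
Confirm numerically:
  x=-1.482: |R|=0.43314 <1
  x=-1.137: |R|=0.40165 <1
  x=-1.131: |R|=0.40198 <1
  x=-0.984: |R|=0.41944 <1
  x=-2.909: |R|=1.61695 >1
  x=-2.467: |R|=1.06887 >1
Stable set (-2.4000, 0).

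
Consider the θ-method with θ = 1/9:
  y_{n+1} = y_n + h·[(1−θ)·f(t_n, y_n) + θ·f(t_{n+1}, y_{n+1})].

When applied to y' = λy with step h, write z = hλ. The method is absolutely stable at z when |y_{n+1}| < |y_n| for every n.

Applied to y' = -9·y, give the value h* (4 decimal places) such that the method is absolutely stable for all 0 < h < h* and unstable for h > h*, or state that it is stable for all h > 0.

(-2.5714,0); λ=-9 ⇒ h* = (18/7)/9 = 0.2857.

On y'=λy, z=hλ:
  y_{n+1} = y_n + z·[8/9·y_n + 1/9·y_{n+1}] ⇒ (1 − 1/9z)y_{n+1} = (1 + 8/9z)y_n
  R(z) = (1 + 8/9z)/(1 − 1/9z).

Find x<0 with |R(x)|<1.
x=-1.78: |R|=0.4861
R=−1: 1+8/9x = −1+1/9x ⇒ -7/9x=2 ⇒ x=2/(-7/9)=-2.5714
Confirm numerically:
  x=-2.247: |R|=0.79808 <1
  x=-1.577: |R|=0.34187 <1
  x=-1.185: |R|=0.04713 <1
  x=-3.118: |R|=1.31573 >1
  x=-2.769: |R|=1.11751 >1
Stable set (-2.5714, 0).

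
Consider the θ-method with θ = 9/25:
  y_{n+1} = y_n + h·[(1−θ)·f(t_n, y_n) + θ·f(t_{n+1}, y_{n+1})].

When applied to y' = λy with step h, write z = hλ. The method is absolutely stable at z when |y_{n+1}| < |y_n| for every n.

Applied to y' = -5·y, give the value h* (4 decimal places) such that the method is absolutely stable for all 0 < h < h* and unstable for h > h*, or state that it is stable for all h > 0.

With y'=λy (z=hλ):
  y_{n+1} = y_n + z·[16/25·y_n + 9/25·y_{n+1}] ⇒ (1 − 9/25z)y_{n+1} = (1 + 16/25z)y_n
  Hence R(z) = (1 + 16/25z)/(1 − 9/25z).

Boundary: |R(x)|=1, x<0.
x=-0.51: |R|=0.5691
R=−1: 1+16/25x = −1+9/25x ⇒ -7/25x=2 ⇒ x=2/(-7/25)=-7.1429
Confirm numerically:
  x=-6.097: |R|=0.90834 <1
  x=-3.155: |R|=0.47720 <1
  x=-2.961: |R|=0.43323 <1
  x=-7.588: |R|=1.03340 >1
  x=-7.190: |R|=1.00368 >1
  x=-7.179: |R|=1.00282 >1
Interval (-7.1429, 0).

(-7.1429,0); λ=-5 ⇒ h* = (50/7)/5 = 1.4286.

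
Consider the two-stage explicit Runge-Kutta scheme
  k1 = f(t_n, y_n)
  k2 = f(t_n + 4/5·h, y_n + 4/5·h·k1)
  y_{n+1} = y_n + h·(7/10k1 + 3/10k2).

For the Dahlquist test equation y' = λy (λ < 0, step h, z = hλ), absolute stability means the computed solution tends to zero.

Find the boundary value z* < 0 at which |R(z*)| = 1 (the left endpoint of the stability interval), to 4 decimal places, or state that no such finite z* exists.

left endpoint -4.1667.

On y'=λy, z=hλ:
  k1=λy_n ⇒ h·k1=z·y_n;  k2=λ(1+4/5z)y_n ⇒ h·k2=z(1+4/5z)y_n
  y_{n+1}/y_n = 1 + 7/10z + 3/10z(1+4/5z) = 1 + z + 6/25z²
  ⇒ R(z) = 1 + z + 6/25z².

Need |R(x)|<1, x<0.
x=-1.72: |R|=0.0100
R=1: x+6/25x²=0 ⇒ x=−25/6=-4.1667; min R=1−1/(4·6/25)=-0.0417>−1
Confirm numerically:
  x=-3.373: |R|=0.35751 <1
  x=-2.951: |R|=0.13902 <1
  x=-2.413: |R|=0.01558 <1
  x=-4.510: |R|=1.37162 >1
  x=-4.369: |R|=1.21216 >1
  x=-4.279: |R|=1.11536 >1
Interval (-4.1667, 0).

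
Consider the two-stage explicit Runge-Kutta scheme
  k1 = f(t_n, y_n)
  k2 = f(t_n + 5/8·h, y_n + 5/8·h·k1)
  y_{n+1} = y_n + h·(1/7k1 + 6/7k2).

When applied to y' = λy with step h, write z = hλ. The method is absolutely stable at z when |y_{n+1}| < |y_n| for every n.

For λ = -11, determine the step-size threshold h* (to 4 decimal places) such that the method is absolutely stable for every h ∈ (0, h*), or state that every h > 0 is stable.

With y'=λy (z=hλ):
  k1=λy_n ⇒ h·k1=z·y_n;  k2=λ(1+5/8z)y_n ⇒ h·k2=z(1+5/8z)y_n
  y_{n+1}/y_n = 1 + 1/7z + 6/7z(1+5/8z) = 1 + z + 15/28z²
  R(z) = 1 + z + 15/28z².

Solve |R(x)|<1 on ℝ⁻.
x=-1.74: |R|=0.8819
R=1: x+15/28x²=0 ⇒ x=−28/15=-1.8667; min R=1−1/(4·15/28)=0.5333>−1
Confirm numerically:
  x=-1.632: |R|=0.79483 <1
  x=-1.613: |R|=0.78080 <1
  x=-1.578: |R|=0.75597 <1
  x=-2.371: |R|=1.64059 >1
  x=-1.963: |R|=1.10130 >1
Interval (-1.8667, 0).

(-1.8667,0); λ=-11 ⇒ h* = (28/15)/11 = 0.1697.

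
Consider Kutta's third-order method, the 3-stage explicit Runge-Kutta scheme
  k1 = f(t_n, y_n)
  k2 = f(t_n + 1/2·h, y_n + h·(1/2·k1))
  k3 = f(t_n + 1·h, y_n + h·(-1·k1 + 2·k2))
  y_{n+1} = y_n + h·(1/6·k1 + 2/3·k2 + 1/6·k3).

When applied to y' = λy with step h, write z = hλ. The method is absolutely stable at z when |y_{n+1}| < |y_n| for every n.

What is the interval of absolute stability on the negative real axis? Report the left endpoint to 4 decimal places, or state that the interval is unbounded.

Test eqn y'=λy, z=hλ:
  order 3, 3-stage ⇒ R(z)=1+z+z^2/2+z^3/6
  (e.g. R(-0.88)=0.39362, |R|=0.39362)

Solve |R(x)|<1 on ℝ⁻.
x=-0.88: |R|=0.3936
|R(-1.75)|=0.1120 |R(-0.77)|=0.4504 |R(-0.53)|=0.5856
Bisect:
  x_lo=-2.9362 |R|=1.8446  x_hi=-0.2570 |R|=0.7732
  mid=-1.59660 |R|=0.00036 →hi
  mid=-2.26642 |R|=0.63839 →hi
  mid=-2.60132 |R|=1.15169 →lo
  mid=-2.43387 |R|=0.87493 →hi
  mid=-2.51759 |R|=1.00799 →lo
  mid=-2.47573 |R|=0.94017 →hi
  mid=-2.49666 |R|=0.97375 →hi
  mid=-2.50713 |R|=0.99079 →hi
  mid=-2.51236 |R|=0.99937 →hi
  mid=-2.51498 |R|=1.00368 →lo
  ...
  [-2.51285,-2.51269] ⇒ x*=-2.5127
So |R|<1 on (-2.5127, 0).

(-2.5127, 0).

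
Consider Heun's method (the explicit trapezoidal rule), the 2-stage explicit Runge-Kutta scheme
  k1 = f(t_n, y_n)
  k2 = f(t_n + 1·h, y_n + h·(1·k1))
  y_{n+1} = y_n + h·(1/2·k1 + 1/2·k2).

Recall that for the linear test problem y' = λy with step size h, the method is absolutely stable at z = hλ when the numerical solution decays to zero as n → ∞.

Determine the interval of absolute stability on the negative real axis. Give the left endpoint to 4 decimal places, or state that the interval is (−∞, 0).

(-2.0000, 0).

On y'=λy, z=hλ:
  order 2, 2-stage ⇒ R(z)=1+z+z^2/2
  (e.g. R(-1.2)=0.52000, |R|=0.52000)

Need |R(x)|<1, x<0.
x=-1.2: |R|=0.5200
|R(-2.19)|=1.2080 |R(-1.47)|=0.6104 |R(-1.08)|=0.5032
Bisect:
  x_lo=-2.6295 |R|=1.8276  x_hi=-0.2836 |R|=0.7566
  mid=-1.45654 |R|=0.60421 →hi
  mid=-2.04300 |R|=1.04393 →lo
  mid=-1.74977 |R|=0.78108 →hi
  mid=-1.89639 |R|=0.90175 →hi
  mid=-1.96969 |R|=0.97015 →hi
  mid=-2.00635 |R|=1.00637 →lo
  mid=-1.98802 |R|=0.98809 →hi
  mid=-1.99718 |R|=0.99719 →hi
  mid=-2.00177 |R|=1.00177 →lo
  ...
  [-2.00005,-1.99991] ⇒ x*=-2.0000
Stable set (-2.0000, 0).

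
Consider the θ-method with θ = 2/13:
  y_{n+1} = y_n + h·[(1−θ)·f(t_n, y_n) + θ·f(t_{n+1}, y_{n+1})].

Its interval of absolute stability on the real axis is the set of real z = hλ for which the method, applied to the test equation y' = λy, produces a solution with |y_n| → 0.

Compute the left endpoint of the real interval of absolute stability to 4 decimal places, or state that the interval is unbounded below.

z* = -2.8889.

Test eqn y'=λy, z=hλ:
  y_{n+1} = y_n + z·[11/13·y_n + 2/13·y_{n+1}] ⇒ (1 − 2/13z)y_{n+1} = (1 + 11/13z)y_n
  R(z) = (1 + 11/13z)/(1 − 2/13z).

Boundary: |R(x)|=1, x<0.
x=-1.02: |R|=0.1184
R=−1: 1+11/13x = −1+2/13x ⇒ -9/13x=2 ⇒ x=2/(-9/13)=-2.8889
Confirm numerically:
  x=-2.527: |R|=0.81960 <1
  x=-2.084: |R|=0.57805 <1
  x=-1.605: |R|=0.28717 <1
  x=-3.463: |R|=1.25931 >1
  x=-3.267: |R|=1.17421 >1
  x=-3.028: |R|=1.06570 >1
Interval (-2.8889, 0).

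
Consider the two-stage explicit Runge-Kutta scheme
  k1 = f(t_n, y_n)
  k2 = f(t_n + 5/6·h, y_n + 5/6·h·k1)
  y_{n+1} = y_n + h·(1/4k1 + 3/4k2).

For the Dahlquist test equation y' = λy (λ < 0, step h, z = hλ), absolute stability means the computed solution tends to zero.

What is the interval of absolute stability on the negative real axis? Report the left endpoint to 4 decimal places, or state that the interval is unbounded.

On y'=λy, z=hλ:
  k1=λy_n ⇒ h·k1=z·y_n;  k2=λ(1+5/6z)y_n ⇒ h·k2=z(1+5/6z)y_n
  y_{n+1}/y_n = 1 + 1/4z + 3/4z(1+5/6z) = 1 + z + 5/8z²
  so R(z) = 1 + z + 5/8z².

Find x<0 with |R(x)|<1.
x=-1.17: |R|=0.6856
R=1: x+5/8x²=0 ⇒ x=−8/5=-1.6000; min R=1−1/(4·5/8)=0.6000>−1
Confirm numerically:
  x=-1.251: |R|=0.72713 <1
  x=-1.075: |R|=0.64727 <1
  x=-0.936: |R|=0.61156 <1
  x=-2.032: |R|=1.54864 >1
  x=-1.838: |R|=1.27340 >1
  x=-1.719: |R|=1.12785 >1
Interval (-1.6000, 0).

(-1.6000, 0).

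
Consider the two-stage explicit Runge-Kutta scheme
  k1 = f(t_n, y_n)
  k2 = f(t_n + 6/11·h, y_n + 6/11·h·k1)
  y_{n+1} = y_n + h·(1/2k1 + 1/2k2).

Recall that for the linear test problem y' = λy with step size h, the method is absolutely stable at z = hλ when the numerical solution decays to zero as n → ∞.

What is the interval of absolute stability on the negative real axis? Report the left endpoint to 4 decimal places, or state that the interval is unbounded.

On y'=λy, z=hλ:
  k1=λy_n ⇒ h·k1=z·y_n;  k2=λ(1+6/11z)y_n ⇒ h·k2=z(1+6/11z)y_n
  y_{n+1}/y_n = 1 + 1/2z + 1/2z(1+6/11z) = 1 + z + 3/11z²
  R(z) = 1 + z + 3/11z².

Boundary: |R(x)|=1, x<0.
x=-1.13: |R|=0.2182
R=1: x+3/11x²=0 ⇒ x=−11/3=-3.6667; min R=1−1/(4·3/11)=0.0833>−1
Confirm numerically:
  x=-3.601: |R|=0.93551 <1
  x=-3.019: |R|=0.46673 <1
  x=-2.923: |R|=0.40716 <1
  x=-2.039: |R|=0.09487 <1
  x=-4.109: |R|=1.49569 >1
  x=-4.072: |R|=1.45014 >1
  x=-4.005: |R|=1.36955 >1
Interval (-3.6667, 0).

(-3.6667, 0).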